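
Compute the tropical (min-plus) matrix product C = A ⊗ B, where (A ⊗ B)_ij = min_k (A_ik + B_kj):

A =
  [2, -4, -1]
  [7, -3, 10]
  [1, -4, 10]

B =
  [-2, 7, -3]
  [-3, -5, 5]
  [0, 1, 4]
A ⊗ B =
  [-7, -9, -1]
  [-6, -8, 2]
  [-7, -9, -2]

Apply the min-plus product entry-by-entry:
  C[0][0] = min over k of (A[0][0] + B[0][0] = 2 + -2 = 0, A[0][1] + B[1][0] = -4 + -3 = -7, A[0][2] + B[2][0] = -1 + 0 = -1) = -7 (attained at k = 1)
  C[0][1] = min over k of (A[0][0] + B[0][1] = 2 + 7 = 9, A[0][1] + B[1][1] = -4 + -5 = -9, A[0][2] + B[2][1] = -1 + 1 = 0) = -9 (attained at k = 1)
  C[0][2] = min over k of (A[0][0] + B[0][2] = 2 + -3 = -1, A[0][1] + B[1][2] = -4 + 5 = 1, A[0][2] + B[2][2] = -1 + 4 = 3) = -1 (attained at k = 0)
  C[1][0] = min over k of (A[1][0] + B[0][0] = 7 + -2 = 5, A[1][1] + B[1][0] = -3 + -3 = -6, A[1][2] + B[2][0] = 10 + 0 = 10) = -6 (attained at k = 1)
  C[1][1] = min over k of (A[1][0] + B[0][1] = 7 + 7 = 14, A[1][1] + B[1][1] = -3 + -5 = -8, A[1][2] + B[2][1] = 10 + 1 = 11) = -8 (attained at k = 1)
  C[1][2] = min over k of (A[1][0] + B[0][2] = 7 + -3 = 4, A[1][1] + B[1][2] = -3 + 5 = 2, A[1][2] + B[2][2] = 10 + 4 = 14) = 2 (attained at k = 1)
  C[2][0] = min over k of (A[2][0] + B[0][0] = 1 + -2 = -1, A[2][1] + B[1][0] = -4 + -3 = -7, A[2][2] + B[2][0] = 10 + 0 = 10) = -7 (attained at k = 1)
  C[2][1] = min over k of (A[2][0] + B[0][1] = 1 + 7 = 8, A[2][1] + B[1][1] = -4 + -5 = -9, A[2][2] + B[2][1] = 10 + 1 = 11) = -9 (attained at k = 1)
  C[2][2] = min over k of (A[2][0] + B[0][2] = 1 + -3 = -2, A[2][1] + B[1][2] = -4 + 5 = 1, A[2][2] + B[2][2] = 10 + 4 = 14) = -2 (attained at k = 0)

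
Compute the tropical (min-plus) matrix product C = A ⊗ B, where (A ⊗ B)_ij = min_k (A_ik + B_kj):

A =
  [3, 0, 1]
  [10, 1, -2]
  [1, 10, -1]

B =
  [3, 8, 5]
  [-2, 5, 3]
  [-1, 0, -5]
A ⊗ B =
  [-2, 1, -4]
  [-3, -2, -7]
  [-2, -1, -6]

Apply the min-plus product entry-by-entry:
  C[0][0] = min over k of (A[0][0] + B[0][0] = 3 + 3 = 6, A[0][1] + B[1][0] = 0 + -2 = -2, A[0][2] + B[2][0] = 1 + -1 = 0) = -2 (attained at k = 1)
  C[0][1] = min over k of (A[0][0] + B[0][1] = 3 + 8 = 11, A[0][1] + B[1][1] = 0 + 5 = 5, A[0][2] + B[2][1] = 1 + 0 = 1) = 1 (attained at k = 2)
  C[0][2] = min over k of (A[0][0] + B[0][2] = 3 + 5 = 8, A[0][1] + B[1][2] = 0 + 3 = 3, A[0][2] + B[2][2] = 1 + -5 = -4) = -4 (attained at k = 2)
  C[1][0] = min over k of (A[1][0] + B[0][0] = 10 + 3 = 13, A[1][1] + B[1][0] = 1 + -2 = -1, A[1][2] + B[2][0] = -2 + -1 = -3) = -3 (attained at k = 2)
  C[1][1] = min over k of (A[1][0] + B[0][1] = 10 + 8 = 18, A[1][1] + B[1][1] = 1 + 5 = 6, A[1][2] + B[2][1] = -2 + 0 = -2) = -2 (attained at k = 2)
  C[1][2] = min over k of (A[1][0] + B[0][2] = 10 + 5 = 15, A[1][1] + B[1][2] = 1 + 3 = 4, A[1][2] + B[2][2] = -2 + -5 = -7) = -7 (attained at k = 2)
  C[2][0] = min over k of (A[2][0] + B[0][0] = 1 + 3 = 4, A[2][1] + B[1][0] = 10 + -2 = 8, A[2][2] + B[2][0] = -1 + -1 = -2) = -2 (attained at k = 2)
  C[2][1] = min over k of (A[2][0] + B[0][1] = 1 + 8 = 9, A[2][1] + B[1][1] = 10 + 5 = 15, A[2][2] + B[2][1] = -1 + 0 = -1) = -1 (attained at k = 2)
  C[2][2] = min over k of (A[2][0] + B[0][2] = 1 + 5 = 6, A[2][1] + B[1][2] = 10 + 3 = 13, A[2][2] + B[2][2] = -1 + -5 = -6) = -6 (attained at k = 2)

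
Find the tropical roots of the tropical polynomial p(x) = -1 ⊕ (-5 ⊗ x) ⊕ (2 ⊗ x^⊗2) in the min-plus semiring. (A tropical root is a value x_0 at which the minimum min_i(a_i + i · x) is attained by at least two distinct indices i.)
Roots: {-7, 4}

Each tropical root is a break point of the lower envelope of the lines y = a_i + i · x (there are 3 lines, with slopes 0, 1, ..., 2). Only the lines that attain the minimum somewhere contribute to roots; other lines are dominated. Here the surviving (envelope) indices are i = 2, i = 1, i = 0.
Intersections between consecutive envelope lines give the roots: for adjacent envelope indices i < j the intersection is x = (a_i − a_j) / (j − i). Reading off the sorted break points: {-7, 4}.
Verification: at each break x_0, at least two indices attain the minimum of min_i(a_i + i · x_0).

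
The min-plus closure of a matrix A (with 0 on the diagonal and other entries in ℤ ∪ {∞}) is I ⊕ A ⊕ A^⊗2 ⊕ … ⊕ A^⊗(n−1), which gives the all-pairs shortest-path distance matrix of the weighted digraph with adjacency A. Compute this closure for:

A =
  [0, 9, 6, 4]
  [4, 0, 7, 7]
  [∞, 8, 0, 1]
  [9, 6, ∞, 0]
Closure =
  [0, 9, 6, 4]
  [4, 0, 7, 7]
  [10, 7, 0, 1]
  [9, 6, 13, 0]

This is the Floyd-Warshall all-pairs shortest-path computation. For each intermediate vertex k = 0, 1, …, 3, update dist[i][j] ← min(dist[i][j], dist[i][k] + dist[k][j]). The final matrix gives, for each (i, j), the minimum total weight of any directed path from i to j (possibly empty when i = j).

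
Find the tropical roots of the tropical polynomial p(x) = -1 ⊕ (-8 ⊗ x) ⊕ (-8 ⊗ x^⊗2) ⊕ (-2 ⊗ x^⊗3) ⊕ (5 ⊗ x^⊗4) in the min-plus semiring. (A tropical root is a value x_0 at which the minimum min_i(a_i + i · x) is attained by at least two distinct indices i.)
Roots: {-7, -6, 0, 7}

Each tropical root is a break point of the lower envelope of the lines y = a_i + i · x (there are 5 lines, with slopes 0, 1, ..., 4). Only the lines that attain the minimum somewhere contribute to roots; other lines are dominated. Here the surviving (envelope) indices are i = 4, i = 3, i = 2, i = 1, i = 0.
Intersections between consecutive envelope lines give the roots: for adjacent envelope indices i < j the intersection is x = (a_i − a_j) / (j − i). Reading off the sorted break points: {-7, -6, 0, 7}.
Verification: at each break x_0, at least two indices attain the minimum of min_i(a_i + i · x_0).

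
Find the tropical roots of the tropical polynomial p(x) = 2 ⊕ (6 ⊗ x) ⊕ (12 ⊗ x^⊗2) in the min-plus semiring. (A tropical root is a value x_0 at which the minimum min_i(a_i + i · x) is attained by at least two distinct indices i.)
Roots: {-6, -4}

Each tropical root is a break point of the lower envelope of the lines y = a_i + i · x (there are 3 lines, with slopes 0, 1, ..., 2). Only the lines that attain the minimum somewhere contribute to roots; other lines are dominated. Here the surviving (envelope) indices are i = 2, i = 1, i = 0.
Intersections between consecutive envelope lines give the roots: for adjacent envelope indices i < j the intersection is x = (a_i − a_j) / (j − i). Reading off the sorted break points: {-6, -4}.
Verification: at each break x_0, at least two indices attain the minimum of min_i(a_i + i · x_0).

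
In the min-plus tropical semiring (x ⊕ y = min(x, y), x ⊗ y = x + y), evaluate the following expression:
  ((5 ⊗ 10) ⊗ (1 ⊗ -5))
((5 ⊗ 10) ⊗ (1 ⊗ -5)) = 11

Expand innermost to outermost. Recall ⊕ takes the minimum of its arguments and ⊗ takes their sum. Working out the expression ((5 ⊗ 10) ⊗ (1 ⊗ -5)) gives 11.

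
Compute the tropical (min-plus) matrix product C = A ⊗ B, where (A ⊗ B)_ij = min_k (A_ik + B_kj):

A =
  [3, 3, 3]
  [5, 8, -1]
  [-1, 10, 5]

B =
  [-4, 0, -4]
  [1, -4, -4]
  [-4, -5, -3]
A ⊗ B =
  [-1, -2, -1]
  [-5, -6, -4]
  [-5, -1, -5]

Apply the min-plus product entry-by-entry:
  C[0][0] = min over k of (A[0][0] + B[0][0] = 3 + -4 = -1, A[0][1] + B[1][0] = 3 + 1 = 4, A[0][2] + B[2][0] = 3 + -4 = -1) = -1 (attained at k = 0)
  C[0][1] = min over k of (A[0][0] + B[0][1] = 3 + 0 = 3, A[0][1] + B[1][1] = 3 + -4 = -1, A[0][2] + B[2][1] = 3 + -5 = -2) = -2 (attained at k = 2)
  C[0][2] = min over k of (A[0][0] + B[0][2] = 3 + -4 = -1, A[0][1] + B[1][2] = 3 + -4 = -1, A[0][2] + B[2][2] = 3 + -3 = 0) = -1 (attained at k = 0)
  C[1][0] = min over k of (A[1][0] + B[0][0] = 5 + -4 = 1, A[1][1] + B[1][0] = 8 + 1 = 9, A[1][2] + B[2][0] = -1 + -4 = -5) = -5 (attained at k = 2)
  C[1][1] = min over k of (A[1][0] + B[0][1] = 5 + 0 = 5, A[1][1] + B[1][1] = 8 + -4 = 4, A[1][2] + B[2][1] = -1 + -5 = -6) = -6 (attained at k = 2)
  C[1][2] = min over k of (A[1][0] + B[0][2] = 5 + -4 = 1, A[1][1] + B[1][2] = 8 + -4 = 4, A[1][2] + B[2][2] = -1 + -3 = -4) = -4 (attained at k = 2)
  C[2][0] = min over k of (A[2][0] + B[0][0] = -1 + -4 = -5, A[2][1] + B[1][0] = 10 + 1 = 11, A[2][2] + B[2][0] = 5 + -4 = 1) = -5 (attained at k = 0)
  C[2][1] = min over k of (A[2][0] + B[0][1] = -1 + 0 = -1, A[2][1] + B[1][1] = 10 + -4 = 6, A[2][2] + B[2][1] = 5 + -5 = 0) = -1 (attained at k = 0)
  C[2][2] = min over k of (A[2][0] + B[0][2] = -1 + -4 = -5, A[2][1] + B[1][2] = 10 + -4 = 6, A[2][2] + B[2][2] = 5 + -3 = 2) = -5 (attained at k = 0)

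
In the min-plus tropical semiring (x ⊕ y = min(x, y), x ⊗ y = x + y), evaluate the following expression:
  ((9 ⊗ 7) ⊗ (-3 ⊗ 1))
((9 ⊗ 7) ⊗ (-3 ⊗ 1)) = 14

Expand innermost to outermost. Recall ⊕ takes the minimum of its arguments and ⊗ takes their sum. Working out the expression ((9 ⊗ 7) ⊗ (-3 ⊗ 1)) gives 14.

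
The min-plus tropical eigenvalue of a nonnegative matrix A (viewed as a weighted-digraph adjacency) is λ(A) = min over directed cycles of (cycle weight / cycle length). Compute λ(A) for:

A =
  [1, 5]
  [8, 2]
λ(A) = 1

Enumerate directed cycles and compute their means (weight / length). Sample:
  cycle 0 → 0: weight = 1, length = 1, mean = 1/1 ≈ 1.000
  cycle 1 → 1: weight = 2, length = 1, mean = 2/1 ≈ 2.000
  cycle 0 → 1 → 0: weight = 13, length = 2, mean = 13/2 ≈ 6.500
  cycle 1 → 0 → 1: weight = 13, length = 2, mean = 13/2 ≈ 6.500
Minimum mean = 1.000, attained e.g. along the cycle 0 → 0 with weight 1 and length 1. So λ(A) = 1/1 = 1.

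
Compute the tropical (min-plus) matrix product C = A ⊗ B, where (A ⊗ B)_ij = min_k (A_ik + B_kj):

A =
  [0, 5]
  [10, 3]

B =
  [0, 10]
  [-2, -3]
A ⊗ B =
  [0, 2]
  [1, 0]

Apply the min-plus product entry-by-entry:
  C[0][0] = min over k of (A[0][0] + B[0][0] = 0 + 0 = 0, A[0][1] + B[1][0] = 5 + -2 = 3) = 0 (attained at k = 0)
  C[0][1] = min over k of (A[0][0] + B[0][1] = 0 + 10 = 10, A[0][1] + B[1][1] = 5 + -3 = 2) = 2 (attained at k = 1)
  C[1][0] = min over k of (A[1][0] + B[0][0] = 10 + 0 = 10, A[1][1] + B[1][0] = 3 + -2 = 1) = 1 (attained at k = 1)
  C[1][1] = min over k of (A[1][0] + B[0][1] = 10 + 10 = 20, A[1][1] + B[1][1] = 3 + -3 = 0) = 0 (attained at k = 1)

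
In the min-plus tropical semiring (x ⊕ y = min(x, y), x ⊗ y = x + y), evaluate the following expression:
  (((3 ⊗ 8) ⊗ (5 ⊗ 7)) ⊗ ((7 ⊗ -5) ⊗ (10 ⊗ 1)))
(((3 ⊗ 8) ⊗ (5 ⊗ 7)) ⊗ ((7 ⊗ -5) ⊗ (10 ⊗ 1))) = 36

Expand innermost to outermost. Recall ⊕ takes the minimum of its arguments and ⊗ takes their sum. Working out the expression (((3 ⊗ 8) ⊗ (5 ⊗ 7)) ⊗ ((7 ⊗ -5) ⊗ (10 ⊗ 1))) gives 36.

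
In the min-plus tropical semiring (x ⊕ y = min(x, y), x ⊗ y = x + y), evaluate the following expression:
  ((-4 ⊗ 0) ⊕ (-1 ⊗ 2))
((-4 ⊗ 0) ⊕ (-1 ⊗ 2)) = -4

Expand innermost to outermost. Recall ⊕ takes the minimum of its arguments and ⊗ takes their sum. Working out the expression ((-4 ⊗ 0) ⊕ (-1 ⊗ 2)) gives -4.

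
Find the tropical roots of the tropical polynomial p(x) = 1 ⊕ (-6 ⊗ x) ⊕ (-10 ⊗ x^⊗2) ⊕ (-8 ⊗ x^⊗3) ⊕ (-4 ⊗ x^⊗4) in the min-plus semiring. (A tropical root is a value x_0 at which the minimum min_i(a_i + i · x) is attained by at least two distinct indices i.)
Roots: {-4, -2, 4, 7}

Each tropical root is a break point of the lower envelope of the lines y = a_i + i · x (there are 5 lines, with slopes 0, 1, ..., 4). Only the lines that attain the minimum somewhere contribute to roots; other lines are dominated. Here the surviving (envelope) indices are i = 4, i = 3, i = 2, i = 1, i = 0.
Intersections between consecutive envelope lines give the roots: for adjacent envelope indices i < j the intersection is x = (a_i − a_j) / (j − i). Reading off the sorted break points: {-4, -2, 4, 7}.
Verification: at each break x_0, at least two indices attain the minimum of min_i(a_i + i · x_0).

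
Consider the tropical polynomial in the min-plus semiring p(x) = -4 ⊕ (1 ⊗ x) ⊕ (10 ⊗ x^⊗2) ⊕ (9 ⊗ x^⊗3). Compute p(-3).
p(-3) = -4

A tropical monomial a ⊗ x^⊗i evaluates to a + i · x. Evaluating each term at x = -3:
  Term 0 contributes -4 + 0 · -3 = -4
  Term 1 contributes 1 + 1 · -3 = -2
  Term 2 contributes 10 + 2 · -3 = 4
  Term 3 contributes 9 + 3 · -3 = 0
p(-3) = ⊕ of these = min[-4, -2, 4, 0] = -4.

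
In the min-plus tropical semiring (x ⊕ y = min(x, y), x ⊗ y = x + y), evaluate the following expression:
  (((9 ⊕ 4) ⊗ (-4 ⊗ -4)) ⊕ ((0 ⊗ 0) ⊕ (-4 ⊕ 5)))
(((9 ⊕ 4) ⊗ (-4 ⊗ -4)) ⊕ ((0 ⊗ 0) ⊕ (-4 ⊕ 5))) = -4

Expand innermost to outermost. Recall ⊕ takes the minimum of its arguments and ⊗ takes their sum. Working out the expression (((9 ⊕ 4) ⊗ (-4 ⊗ -4)) ⊕ ((0 ⊗ 0) ⊕ (-4 ⊕ 5))) gives -4.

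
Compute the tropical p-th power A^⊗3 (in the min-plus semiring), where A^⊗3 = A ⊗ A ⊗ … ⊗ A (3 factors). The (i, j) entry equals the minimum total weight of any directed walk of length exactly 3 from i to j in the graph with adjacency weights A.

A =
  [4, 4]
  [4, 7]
A^⊗3 =
  [12, 12]
  [12, 12]

Each entry (A^⊗3)_ij equals the minimum over all length-3 walks i = v_0 → v_1 → … → v_3 = j of Σ_t A[v_t][v_{t+1}]. For example, for (i, j) = (0, 1) we minimise over 4 possible intermediate vertex sequences; the minimum is 12, attained along the walk 0 → 0 → 0 → 1.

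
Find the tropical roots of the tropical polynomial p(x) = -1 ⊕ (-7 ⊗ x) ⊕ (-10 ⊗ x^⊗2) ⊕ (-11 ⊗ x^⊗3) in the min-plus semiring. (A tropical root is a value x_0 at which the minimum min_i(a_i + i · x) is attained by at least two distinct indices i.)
Roots: {1, 3, 6}

Each tropical root is a break point of the lower envelope of the lines y = a_i + i · x (there are 4 lines, with slopes 0, 1, ..., 3). Only the lines that attain the minimum somewhere contribute to roots; other lines are dominated. Here the surviving (envelope) indices are i = 3, i = 2, i = 1, i = 0.
Intersections between consecutive envelope lines give the roots: for adjacent envelope indices i < j the intersection is x = (a_i − a_j) / (j − i). Reading off the sorted break points: {1, 3, 6}.
Verification: at each break x_0, at least two indices attain the minimum of min_i(a_i + i · x_0).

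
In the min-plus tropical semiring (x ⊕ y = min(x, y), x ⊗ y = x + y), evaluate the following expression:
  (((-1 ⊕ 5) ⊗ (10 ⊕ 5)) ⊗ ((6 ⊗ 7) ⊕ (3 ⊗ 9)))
(((-1 ⊕ 5) ⊗ (10 ⊕ 5)) ⊗ ((6 ⊗ 7) ⊕ (3 ⊗ 9))) = 16

Expand innermost to outermost. Recall ⊕ takes the minimum of its arguments and ⊗ takes their sum. Working out the expression (((-1 ⊕ 5) ⊗ (10 ⊕ 5)) ⊗ ((6 ⊗ 7) ⊕ (3 ⊗ 9))) gives 16.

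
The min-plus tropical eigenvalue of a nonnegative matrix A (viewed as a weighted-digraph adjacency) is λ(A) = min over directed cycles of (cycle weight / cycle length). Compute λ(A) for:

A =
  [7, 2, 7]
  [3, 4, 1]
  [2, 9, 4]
λ(A) = 5/3

Enumerate directed cycles and compute their means (weight / length). Sample:
  cycle 0 → 0: weight = 7, length = 1, mean = 7/1 ≈ 7.000
  cycle 1 → 1: weight = 4, length = 1, mean = 4/1 ≈ 4.000
  cycle 2 → 2: weight = 4, length = 1, mean = 4/1 ≈ 4.000
  cycle 0 → 1 → 0: weight = 5, length = 2, mean = 5/2 ≈ 2.500
  cycle 0 → 2 → 0: weight = 9, length = 2, mean = 9/2 ≈ 4.500
  cycle 1 → 0 → 1: weight = 5, length = 2, mean = 5/2 ≈ 2.500
Minimum mean = 1.667, attained e.g. along the cycle 0 → 1 → 2 → 0 with weight 5 and length 3. So λ(A) = 5/3 = 5/3.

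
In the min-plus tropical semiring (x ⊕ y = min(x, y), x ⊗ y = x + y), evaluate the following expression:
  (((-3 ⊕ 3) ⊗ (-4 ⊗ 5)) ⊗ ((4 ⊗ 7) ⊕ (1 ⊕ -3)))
(((-3 ⊕ 3) ⊗ (-4 ⊗ 5)) ⊗ ((4 ⊗ 7) ⊕ (1 ⊕ -3))) = -5

Expand innermost to outermost. Recall ⊕ takes the minimum of its arguments and ⊗ takes their sum. Working out the expression (((-3 ⊕ 3) ⊗ (-4 ⊗ 5)) ⊗ ((4 ⊗ 7) ⊕ (1 ⊕ -3))) gives -5.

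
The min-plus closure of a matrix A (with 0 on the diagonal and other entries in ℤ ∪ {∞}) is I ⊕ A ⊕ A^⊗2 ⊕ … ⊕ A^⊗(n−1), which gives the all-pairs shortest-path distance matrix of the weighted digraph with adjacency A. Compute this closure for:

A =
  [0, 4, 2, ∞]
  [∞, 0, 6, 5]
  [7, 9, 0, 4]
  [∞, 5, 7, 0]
Closure =
  [0, 4, 2, 6]
  [13, 0, 6, 5]
  [7, 9, 0, 4]
  [14, 5, 7, 0]

This is the Floyd-Warshall all-pairs shortest-path computation. For each intermediate vertex k = 0, 1, …, 3, update dist[i][j] ← min(dist[i][j], dist[i][k] + dist[k][j]). The final matrix gives, for each (i, j), the minimum total weight of any directed path from i to j (possibly empty when i = j).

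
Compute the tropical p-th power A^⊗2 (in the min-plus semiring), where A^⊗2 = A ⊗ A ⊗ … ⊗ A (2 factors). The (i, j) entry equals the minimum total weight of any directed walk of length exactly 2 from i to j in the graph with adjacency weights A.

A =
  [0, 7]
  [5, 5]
A^⊗2 =
  [0, 7]
  [5, 10]

Each entry (A^⊗2)_ij equals the minimum over all length-2 walks i = v_0 → v_1 → … → v_2 = j of Σ_t A[v_t][v_{t+1}]. For example, for (i, j) = (0, 1) we minimise over 2 possible intermediate vertex sequences; the minimum is 7, attained along the walk 0 → 0 → 1.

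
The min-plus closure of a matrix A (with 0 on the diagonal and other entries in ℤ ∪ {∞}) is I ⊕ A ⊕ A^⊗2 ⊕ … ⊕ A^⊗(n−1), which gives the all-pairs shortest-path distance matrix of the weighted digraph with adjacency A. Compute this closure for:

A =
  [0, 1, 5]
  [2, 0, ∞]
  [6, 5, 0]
Closure =
  [0, 1, 5]
  [2, 0, 7]
  [6, 5, 0]

This is the Floyd-Warshall all-pairs shortest-path computation. For each intermediate vertex k = 0, 1, …, 2, update dist[i][j] ← min(dist[i][j], dist[i][k] + dist[k][j]). The final matrix gives, for each (i, j), the minimum total weight of any directed path from i to j (possibly empty when i = j).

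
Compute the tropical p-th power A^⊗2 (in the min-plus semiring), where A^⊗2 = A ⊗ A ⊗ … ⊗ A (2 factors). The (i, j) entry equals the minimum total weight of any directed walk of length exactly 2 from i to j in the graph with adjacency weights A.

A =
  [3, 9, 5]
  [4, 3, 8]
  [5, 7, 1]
A^⊗2 =
  [6, 12, 6]
  [7, 6, 9]
  [6, 8, 2]

Each entry (A^⊗2)_ij equals the minimum over all length-2 walks i = v_0 → v_1 → … → v_2 = j of Σ_t A[v_t][v_{t+1}]. For example, for (i, j) = (0, 2) we minimise over 3 possible intermediate vertex sequences; the minimum is 6, attained along the walk 0 → 2 → 2.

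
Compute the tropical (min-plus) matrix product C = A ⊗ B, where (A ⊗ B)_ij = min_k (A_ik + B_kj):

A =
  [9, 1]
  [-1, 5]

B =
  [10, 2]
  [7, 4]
A ⊗ B =
  [8, 5]
  [9, 1]

Apply the min-plus product entry-by-entry:
  C[0][0] = min over k of (A[0][0] + B[0][0] = 9 + 10 = 19, A[0][1] + B[1][0] = 1 + 7 = 8) = 8 (attained at k = 1)
  C[0][1] = min over k of (A[0][0] + B[0][1] = 9 + 2 = 11, A[0][1] + B[1][1] = 1 + 4 = 5) = 5 (attained at k = 1)
  C[1][0] = min over k of (A[1][0] + B[0][0] = -1 + 10 = 9, A[1][1] + B[1][0] = 5 + 7 = 12) = 9 (attained at k = 0)
  C[1][1] = min over k of (A[1][0] + B[0][1] = -1 + 2 = 1, A[1][1] + B[1][1] = 5 + 4 = 9) = 1 (attained at k = 0)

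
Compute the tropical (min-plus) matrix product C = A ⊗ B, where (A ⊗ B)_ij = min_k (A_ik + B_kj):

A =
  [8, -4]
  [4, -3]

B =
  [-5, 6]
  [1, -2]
A ⊗ B =
  [-3, -6]
  [-2, -5]

Apply the min-plus product entry-by-entry:
  C[0][0] = min over k of (A[0][0] + B[0][0] = 8 + -5 = 3, A[0][1] + B[1][0] = -4 + 1 = -3) = -3 (attained at k = 1)
  C[0][1] = min over k of (A[0][0] + B[0][1] = 8 + 6 = 14, A[0][1] + B[1][1] = -4 + -2 = -6) = -6 (attained at k = 1)
  C[1][0] = min over k of (A[1][0] + B[0][0] = 4 + -5 = -1, A[1][1] + B[1][0] = -3 + 1 = -2) = -2 (attained at k = 1)
  C[1][1] = min over k of (A[1][0] + B[0][1] = 4 + 6 = 10, A[1][1] + B[1][1] = -3 + -2 = -5) = -5 (attained at k = 1)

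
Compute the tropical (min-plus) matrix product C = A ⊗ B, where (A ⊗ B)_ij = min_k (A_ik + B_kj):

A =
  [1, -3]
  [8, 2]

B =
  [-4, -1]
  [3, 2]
A ⊗ B =
  [-3, -1]
  [4, 4]

Apply the min-plus product entry-by-entry:
  C[0][0] = min over k of (A[0][0] + B[0][0] = 1 + -4 = -3, A[0][1] + B[1][0] = -3 + 3 = 0) = -3 (attained at k = 0)
  C[0][1] = min over k of (A[0][0] + B[0][1] = 1 + -1 = 0, A[0][1] + B[1][1] = -3 + 2 = -1) = -1 (attained at k = 1)
  C[1][0] = min over k of (A[1][0] + B[0][0] = 8 + -4 = 4, A[1][1] + B[1][0] = 2 + 3 = 5) = 4 (attained at k = 0)
  C[1][1] = min over k of (A[1][0] + B[0][1] = 8 + -1 = 7, A[1][1] + B[1][1] = 2 + 2 = 4) = 4 (attained at k = 1)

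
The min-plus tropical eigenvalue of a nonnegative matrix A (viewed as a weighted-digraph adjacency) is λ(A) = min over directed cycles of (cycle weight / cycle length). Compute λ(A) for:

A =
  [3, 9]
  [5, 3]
λ(A) = 3

Enumerate directed cycles and compute their means (weight / length). Sample:
  cycle 0 → 0: weight = 3, length = 1, mean = 3/1 ≈ 3.000
  cycle 1 → 1: weight = 3, length = 1, mean = 3/1 ≈ 3.000
  cycle 0 → 1 → 0: weight = 14, length = 2, mean = 14/2 ≈ 7.000
  cycle 1 → 0 → 1: weight = 14, length = 2, mean = 14/2 ≈ 7.000
Minimum mean = 3.000, attained e.g. along the cycle 0 → 0 with weight 3 and length 1. So λ(A) = 3/1 = 3.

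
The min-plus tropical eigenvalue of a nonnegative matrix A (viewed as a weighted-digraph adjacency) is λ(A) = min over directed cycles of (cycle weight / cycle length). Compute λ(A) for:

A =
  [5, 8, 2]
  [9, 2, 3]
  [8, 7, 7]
λ(A) = 2

Enumerate directed cycles and compute their means (weight / length). Sample:
  cycle 0 → 0: weight = 5, length = 1, mean = 5/1 ≈ 5.000
  cycle 1 → 1: weight = 2, length = 1, mean = 2/1 ≈ 2.000
  cycle 2 → 2: weight = 7, length = 1, mean = 7/1 ≈ 7.000
  cycle 0 → 1 → 0: weight = 17, length = 2, mean = 17/2 ≈ 8.500
  cycle 0 → 2 → 0: weight = 10, length = 2, mean = 10/2 ≈ 5.000
  cycle 1 → 0 → 1: weight = 17, length = 2, mean = 17/2 ≈ 8.500
Minimum mean = 2.000, attained e.g. along the cycle 1 → 1 with weight 2 and length 1. So λ(A) = 2/1 = 2.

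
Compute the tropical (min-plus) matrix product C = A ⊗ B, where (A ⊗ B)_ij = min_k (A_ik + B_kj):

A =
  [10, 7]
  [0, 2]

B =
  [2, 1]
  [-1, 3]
A ⊗ B =
  [6, 10]
  [1, 1]

Apply the min-plus product entry-by-entry:
  C[0][0] = min over k of (A[0][0] + B[0][0] = 10 + 2 = 12, A[0][1] + B[1][0] = 7 + -1 = 6) = 6 (attained at k = 1)
  C[0][1] = min over k of (A[0][0] + B[0][1] = 10 + 1 = 11, A[0][1] + B[1][1] = 7 + 3 = 10) = 10 (attained at k = 1)
  C[1][0] = min over k of (A[1][0] + B[0][0] = 0 + 2 = 2, A[1][1] + B[1][0] = 2 + -1 = 1) = 1 (attained at k = 1)
  C[1][1] = min over k of (A[1][0] + B[0][1] = 0 + 1 = 1, A[1][1] + B[1][1] = 2 + 3 = 5) = 1 (attained at k = 0)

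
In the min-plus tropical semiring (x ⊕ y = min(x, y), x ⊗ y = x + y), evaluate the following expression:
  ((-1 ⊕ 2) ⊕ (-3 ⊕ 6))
((-1 ⊕ 2) ⊕ (-3 ⊕ 6)) = -3

Expand innermost to outermost. Recall ⊕ takes the minimum of its arguments and ⊗ takes their sum. Working out the expression ((-1 ⊕ 2) ⊕ (-3 ⊕ 6)) gives -3.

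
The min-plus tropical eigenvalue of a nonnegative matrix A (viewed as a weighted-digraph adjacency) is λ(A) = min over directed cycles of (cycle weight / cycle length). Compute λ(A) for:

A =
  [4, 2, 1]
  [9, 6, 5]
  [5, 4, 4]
λ(A) = 3

Enumerate directed cycles and compute their means (weight / length). Sample:
  cycle 0 → 0: weight = 4, length = 1, mean = 4/1 ≈ 4.000
  cycle 1 → 1: weight = 6, length = 1, mean = 6/1 ≈ 6.000
  cycle 2 → 2: weight = 4, length = 1, mean = 4/1 ≈ 4.000
  cycle 0 → 1 → 0: weight = 11, length = 2, mean = 11/2 ≈ 5.500
  cycle 0 → 2 → 0: weight = 6, length = 2, mean = 6/2 ≈ 3.000
  cycle 1 → 0 → 1: weight = 11, length = 2, mean = 11/2 ≈ 5.500
Minimum mean = 3.000, attained e.g. along the cycle 0 → 2 → 0 with weight 6 and length 2. So λ(A) = 6/2 = 3.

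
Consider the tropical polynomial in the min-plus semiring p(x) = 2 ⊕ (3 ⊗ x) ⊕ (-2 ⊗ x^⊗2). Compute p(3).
p(3) = 2

A tropical monomial a ⊗ x^⊗i evaluates to a + i · x. Evaluating each term at x = 3:
  Term 0 contributes 2 + 0 · 3 = 2
  Term 1 contributes 3 + 1 · 3 = 6
  Term 2 contributes -2 + 2 · 3 = 4
p(3) = ⊕ of these = min[2, 6, 4] = 2.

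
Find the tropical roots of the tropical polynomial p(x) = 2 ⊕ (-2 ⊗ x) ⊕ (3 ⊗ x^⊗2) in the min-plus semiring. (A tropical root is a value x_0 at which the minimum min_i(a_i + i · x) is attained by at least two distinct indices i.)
Roots: {-5, 4}

Each tropical root is a break point of the lower envelope of the lines y = a_i + i · x (there are 3 lines, with slopes 0, 1, ..., 2). Only the lines that attain the minimum somewhere contribute to roots; other lines are dominated. Here the surviving (envelope) indices are i = 2, i = 1, i = 0.
Intersections between consecutive envelope lines give the roots: for adjacent envelope indices i < j the intersection is x = (a_i − a_j) / (j − i). Reading off the sorted break points: {-5, 4}.
Verification: at each break x_0, at least two indices attain the minimum of min_i(a_i + i · x_0).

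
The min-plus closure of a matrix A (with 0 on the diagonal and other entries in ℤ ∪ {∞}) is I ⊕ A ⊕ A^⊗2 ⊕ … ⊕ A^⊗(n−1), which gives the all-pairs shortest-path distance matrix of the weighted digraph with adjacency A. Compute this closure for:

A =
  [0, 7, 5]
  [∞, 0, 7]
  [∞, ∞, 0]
Closure =
  [0, 7, 5]
  [∞, 0, 7]
  [∞, ∞, 0]

This is the Floyd-Warshall all-pairs shortest-path computation. For each intermediate vertex k = 0, 1, …, 2, update dist[i][j] ← min(dist[i][j], dist[i][k] + dist[k][j]). The final matrix gives, for each (i, j), the minimum total weight of any directed path from i to j (possibly empty when i = j).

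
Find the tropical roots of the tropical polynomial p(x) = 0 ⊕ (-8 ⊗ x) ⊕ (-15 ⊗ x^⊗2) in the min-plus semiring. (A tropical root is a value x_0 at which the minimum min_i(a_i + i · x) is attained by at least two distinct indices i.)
Roots: {7, 8}

Each tropical root is a break point of the lower envelope of the lines y = a_i + i · x (there are 3 lines, with slopes 0, 1, ..., 2). Only the lines that attain the minimum somewhere contribute to roots; other lines are dominated. Here the surviving (envelope) indices are i = 2, i = 1, i = 0.
Intersections between consecutive envelope lines give the roots: for adjacent envelope indices i < j the intersection is x = (a_i − a_j) / (j − i). Reading off the sorted break points: {7, 8}.
Verification: at each break x_0, at least two indices attain the minimum of min_i(a_i + i · x_0).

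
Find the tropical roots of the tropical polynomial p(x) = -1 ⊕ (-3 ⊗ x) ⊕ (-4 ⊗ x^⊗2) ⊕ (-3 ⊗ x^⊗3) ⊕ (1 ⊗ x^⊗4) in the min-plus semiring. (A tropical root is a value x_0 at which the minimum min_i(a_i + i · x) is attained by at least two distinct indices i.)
Roots: {-4, -1, 1, 2}

Each tropical root is a break point of the lower envelope of the lines y = a_i + i · x (there are 5 lines, with slopes 0, 1, ..., 4). Only the lines that attain the minimum somewhere contribute to roots; other lines are dominated. Here the surviving (envelope) indices are i = 4, i = 3, i = 2, i = 1, i = 0.
Intersections between consecutive envelope lines give the roots: for adjacent envelope indices i < j the intersection is x = (a_i − a_j) / (j − i). Reading off the sorted break points: {-4, -1, 1, 2}.
Verification: at each break x_0, at least two indices attain the minimum of min_i(a_i + i · x_0).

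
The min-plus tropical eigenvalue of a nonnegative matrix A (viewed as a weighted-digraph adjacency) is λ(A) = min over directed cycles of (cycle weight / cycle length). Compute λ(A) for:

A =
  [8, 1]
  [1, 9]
λ(A) = 1

Enumerate directed cycles and compute their means (weight / length). Sample:
  cycle 0 → 0: weight = 8, length = 1, mean = 8/1 ≈ 8.000
  cycle 1 → 1: weight = 9, length = 1, mean = 9/1 ≈ 9.000
  cycle 0 → 1 → 0: weight = 2, length = 2, mean = 2/2 ≈ 1.000
  cycle 1 → 0 → 1: weight = 2, length = 2, mean = 2/2 ≈ 1.000
Minimum mean = 1.000, attained e.g. along the cycle 0 → 1 → 0 with weight 2 and length 2. So λ(A) = 2/2 = 1.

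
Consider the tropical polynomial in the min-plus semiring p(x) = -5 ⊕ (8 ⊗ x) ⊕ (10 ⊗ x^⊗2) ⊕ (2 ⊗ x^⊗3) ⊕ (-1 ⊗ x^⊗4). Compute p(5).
p(5) = -5

A tropical monomial a ⊗ x^⊗i evaluates to a + i · x. Evaluating each term at x = 5:
  Term 0 contributes -5 + 0 · 5 = -5
  Term 1 contributes 8 + 1 · 5 = 13
  Term 2 contributes 10 + 2 · 5 = 20
  Term 3 contributes 2 + 3 · 5 = 17
  Term 4 contributes -1 + 4 · 5 = 19
p(5) = ⊕ of these = min[-5, 13, 20, 17, 19] = -5.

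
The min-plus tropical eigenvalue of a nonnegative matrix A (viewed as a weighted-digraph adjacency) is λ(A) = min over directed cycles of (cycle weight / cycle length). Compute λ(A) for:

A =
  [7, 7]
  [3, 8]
λ(A) = 5

Enumerate directed cycles and compute their means (weight / length). Sample:
  cycle 0 → 0: weight = 7, length = 1, mean = 7/1 ≈ 7.000
  cycle 1 → 1: weight = 8, length = 1, mean = 8/1 ≈ 8.000
  cycle 0 → 1 → 0: weight = 10, length = 2, mean = 10/2 ≈ 5.000
  cycle 1 → 0 → 1: weight = 10, length = 2, mean = 10/2 ≈ 5.000
Minimum mean = 5.000, attained e.g. along the cycle 0 → 1 → 0 with weight 10 and length 2. So λ(A) = 10/2 = 5.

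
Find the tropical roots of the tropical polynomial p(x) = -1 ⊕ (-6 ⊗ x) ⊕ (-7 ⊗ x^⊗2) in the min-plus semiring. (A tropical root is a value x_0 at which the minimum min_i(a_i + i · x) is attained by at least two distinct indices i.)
Roots: {1, 5}

Each tropical root is a break point of the lower envelope of the lines y = a_i + i · x (there are 3 lines, with slopes 0, 1, ..., 2). Only the lines that attain the minimum somewhere contribute to roots; other lines are dominated. Here the surviving (envelope) indices are i = 2, i = 1, i = 0.
Intersections between consecutive envelope lines give the roots: for adjacent envelope indices i < j the intersection is x = (a_i − a_j) / (j − i). Reading off the sorted break points: {1, 5}.
Verification: at each break x_0, at least two indices attain the minimum of min_i(a_i + i · x_0).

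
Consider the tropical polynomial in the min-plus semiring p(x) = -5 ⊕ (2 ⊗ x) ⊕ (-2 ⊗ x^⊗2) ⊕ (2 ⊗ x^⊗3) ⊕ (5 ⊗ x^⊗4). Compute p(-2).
p(-2) = -6

A tropical monomial a ⊗ x^⊗i evaluates to a + i · x. Evaluating each term at x = -2:
  Term 0 contributes -5 + 0 · -2 = -5
  Term 1 contributes 2 + 1 · -2 = 0
  Term 2 contributes -2 + 2 · -2 = -6
  Term 3 contributes 2 + 3 · -2 = -4
  Term 4 contributes 5 + 4 · -2 = -3
p(-2) = ⊕ of these = min[-5, 0, -6, -4, -3] = -6.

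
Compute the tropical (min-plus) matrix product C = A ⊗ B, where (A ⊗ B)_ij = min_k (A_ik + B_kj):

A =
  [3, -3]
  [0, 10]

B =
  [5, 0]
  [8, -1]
A ⊗ B =
  [5, -4]
  [5, 0]

Apply the min-plus product entry-by-entry:
  C[0][0] = min over k of (A[0][0] + B[0][0] = 3 + 5 = 8, A[0][1] + B[1][0] = -3 + 8 = 5) = 5 (attained at k = 1)
  C[0][1] = min over k of (A[0][0] + B[0][1] = 3 + 0 = 3, A[0][1] + B[1][1] = -3 + -1 = -4) = -4 (attained at k = 1)
  C[1][0] = min over k of (A[1][0] + B[0][0] = 0 + 5 = 5, A[1][1] + B[1][0] = 10 + 8 = 18) = 5 (attained at k = 0)
  C[1][1] = min over k of (A[1][0] + B[0][1] = 0 + 0 = 0, A[1][1] + B[1][1] = 10 + -1 = 9) = 0 (attained at k = 0)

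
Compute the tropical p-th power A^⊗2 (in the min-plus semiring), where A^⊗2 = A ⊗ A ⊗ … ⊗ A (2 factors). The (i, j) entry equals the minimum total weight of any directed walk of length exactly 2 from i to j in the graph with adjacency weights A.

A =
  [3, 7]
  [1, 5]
A^⊗2 =
  [6, 10]
  [4, 8]

Each entry (A^⊗2)_ij equals the minimum over all length-2 walks i = v_0 → v_1 → … → v_2 = j of Σ_t A[v_t][v_{t+1}]. For example, for (i, j) = (0, 1) we minimise over 2 possible intermediate vertex sequences; the minimum is 10, attained along the walk 0 → 0 → 1.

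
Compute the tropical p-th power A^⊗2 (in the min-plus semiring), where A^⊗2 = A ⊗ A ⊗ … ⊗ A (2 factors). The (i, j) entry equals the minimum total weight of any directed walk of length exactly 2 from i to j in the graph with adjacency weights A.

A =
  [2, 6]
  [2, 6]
A^⊗2 =
  [4, 8]
  [4, 8]

Each entry (A^⊗2)_ij equals the minimum over all length-2 walks i = v_0 → v_1 → … → v_2 = j of Σ_t A[v_t][v_{t+1}]. For example, for (i, j) = (0, 1) we minimise over 2 possible intermediate vertex sequences; the minimum is 8, attained along the walk 0 → 0 → 1.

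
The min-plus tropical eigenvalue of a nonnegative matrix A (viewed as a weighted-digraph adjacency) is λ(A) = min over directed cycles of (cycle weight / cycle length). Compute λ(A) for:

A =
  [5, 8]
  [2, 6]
λ(A) = 5

Enumerate directed cycles and compute their means (weight / length). Sample:
  cycle 0 → 0: weight = 5, length = 1, mean = 5/1 ≈ 5.000
  cycle 1 → 1: weight = 6, length = 1, mean = 6/1 ≈ 6.000
  cycle 0 → 1 → 0: weight = 10, length = 2, mean = 10/2 ≈ 5.000
  cycle 1 → 0 → 1: weight = 10, length = 2, mean = 10/2 ≈ 5.000
Minimum mean = 5.000, attained e.g. along the cycle 0 → 0 with weight 5 and length 1. So λ(A) = 5/1 = 5.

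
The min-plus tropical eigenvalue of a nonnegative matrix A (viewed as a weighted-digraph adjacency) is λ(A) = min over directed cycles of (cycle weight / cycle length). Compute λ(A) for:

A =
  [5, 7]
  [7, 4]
λ(A) = 4

Enumerate directed cycles and compute their means (weight / length). Sample:
  cycle 0 → 0: weight = 5, length = 1, mean = 5/1 ≈ 5.000
  cycle 1 → 1: weight = 4, length = 1, mean = 4/1 ≈ 4.000
  cycle 0 → 1 → 0: weight = 14, length = 2, mean = 14/2 ≈ 7.000
  cycle 1 → 0 → 1: weight = 14, length = 2, mean = 14/2 ≈ 7.000
Minimum mean = 4.000, attained e.g. along the cycle 1 → 1 with weight 4 and length 1. So λ(A) = 4/1 = 4.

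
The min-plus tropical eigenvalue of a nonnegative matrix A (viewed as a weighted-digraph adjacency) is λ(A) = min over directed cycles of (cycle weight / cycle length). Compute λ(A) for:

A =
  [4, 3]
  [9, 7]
λ(A) = 4

Enumerate directed cycles and compute their means (weight / length). Sample:
  cycle 0 → 0: weight = 4, length = 1, mean = 4/1 ≈ 4.000
  cycle 1 → 1: weight = 7, length = 1, mean = 7/1 ≈ 7.000
  cycle 0 → 1 → 0: weight = 12, length = 2, mean = 12/2 ≈ 6.000
  cycle 1 → 0 → 1: weight = 12, length = 2, mean = 12/2 ≈ 6.000
Minimum mean = 4.000, attained e.g. along the cycle 0 → 0 with weight 4 and length 1. So λ(A) = 4/1 = 4.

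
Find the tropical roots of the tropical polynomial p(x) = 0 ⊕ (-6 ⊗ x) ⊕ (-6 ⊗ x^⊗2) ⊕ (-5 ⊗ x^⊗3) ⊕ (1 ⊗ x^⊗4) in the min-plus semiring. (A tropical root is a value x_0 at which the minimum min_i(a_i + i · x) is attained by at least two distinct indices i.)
Roots: {-6, -1, 0, 6}

Each tropical root is a break point of the lower envelope of the lines y = a_i + i · x (there are 5 lines, with slopes 0, 1, ..., 4). Only the lines that attain the minimum somewhere contribute to roots; other lines are dominated. Here the surviving (envelope) indices are i = 4, i = 3, i = 2, i = 1, i = 0.
Intersections between consecutive envelope lines give the roots: for adjacent envelope indices i < j the intersection is x = (a_i − a_j) / (j − i). Reading off the sorted break points: {-6, -1, 0, 6}.
Verification: at each break x_0, at least two indices attain the minimum of min_i(a_i + i · x_0).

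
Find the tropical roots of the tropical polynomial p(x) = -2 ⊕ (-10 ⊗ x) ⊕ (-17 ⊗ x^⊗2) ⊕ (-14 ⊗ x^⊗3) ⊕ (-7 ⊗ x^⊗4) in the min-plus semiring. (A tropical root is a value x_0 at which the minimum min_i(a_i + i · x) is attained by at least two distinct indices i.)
Roots: {-7, -3, 7, 8}

Each tropical root is a break point of the lower envelope of the lines y = a_i + i · x (there are 5 lines, with slopes 0, 1, ..., 4). Only the lines that attain the minimum somewhere contribute to roots; other lines are dominated. Here the surviving (envelope) indices are i = 4, i = 3, i = 2, i = 1, i = 0.
Intersections between consecutive envelope lines give the roots: for adjacent envelope indices i < j the intersection is x = (a_i − a_j) / (j − i). Reading off the sorted break points: {-7, -3, 7, 8}.
Verification: at each break x_0, at least two indices attain the minimum of min_i(a_i + i · x_0).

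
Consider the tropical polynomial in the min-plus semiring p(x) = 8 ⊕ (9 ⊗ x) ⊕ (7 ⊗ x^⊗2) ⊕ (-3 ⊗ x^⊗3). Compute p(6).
p(6) = 8

A tropical monomial a ⊗ x^⊗i evaluates to a + i · x. Evaluating each term at x = 6:
  Term 0 contributes 8 + 0 · 6 = 8
  Term 1 contributes 9 + 1 · 6 = 15
  Term 2 contributes 7 + 2 · 6 = 19
  Term 3 contributes -3 + 3 · 6 = 15
p(6) = ⊕ of these = min[8, 15, 19, 15] = 8.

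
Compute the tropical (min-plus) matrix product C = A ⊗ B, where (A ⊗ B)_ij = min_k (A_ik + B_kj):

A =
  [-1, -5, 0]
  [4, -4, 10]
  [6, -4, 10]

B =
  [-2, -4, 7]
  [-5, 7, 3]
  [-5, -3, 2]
A ⊗ B =
  [-10, -5, -2]
  [-9, 0, -1]
  [-9, 2, -1]

Apply the min-plus product entry-by-entry:
  C[0][0] = min over k of (A[0][0] + B[0][0] = -1 + -2 = -3, A[0][1] + B[1][0] = -5 + -5 = -10, A[0][2] + B[2][0] = 0 + -5 = -5) = -10 (attained at k = 1)
  C[0][1] = min over k of (A[0][0] + B[0][1] = -1 + -4 = -5, A[0][1] + B[1][1] = -5 + 7 = 2, A[0][2] + B[2][1] = 0 + -3 = -3) = -5 (attained at k = 0)
  C[0][2] = min over k of (A[0][0] + B[0][2] = -1 + 7 = 6, A[0][1] + B[1][2] = -5 + 3 = -2, A[0][2] + B[2][2] = 0 + 2 = 2) = -2 (attained at k = 1)
  C[1][0] = min over k of (A[1][0] + B[0][0] = 4 + -2 = 2, A[1][1] + B[1][0] = -4 + -5 = -9, A[1][2] + B[2][0] = 10 + -5 = 5) = -9 (attained at k = 1)
  C[1][1] = min over k of (A[1][0] + B[0][1] = 4 + -4 = 0, A[1][1] + B[1][1] = -4 + 7 = 3, A[1][2] + B[2][1] = 10 + -3 = 7) = 0 (attained at k = 0)
  C[1][2] = min over k of (A[1][0] + B[0][2] = 4 + 7 = 11, A[1][1] + B[1][2] = -4 + 3 = -1, A[1][2] + B[2][2] = 10 + 2 = 12) = -1 (attained at k = 1)
  C[2][0] = min over k of (A[2][0] + B[0][0] = 6 + -2 = 4, A[2][1] + B[1][0] = -4 + -5 = -9, A[2][2] + B[2][0] = 10 + -5 = 5) = -9 (attained at k = 1)
  C[2][1] = min over k of (A[2][0] + B[0][1] = 6 + -4 = 2, A[2][1] + B[1][1] = -4 + 7 = 3, A[2][2] + B[2][1] = 10 + -3 = 7) = 2 (attained at k = 0)
  C[2][2] = min over k of (A[2][0] + B[0][2] = 6 + 7 = 13, A[2][1] + B[1][2] = -4 + 3 = -1, A[2][2] + B[2][2] = 10 + 2 = 12) = -1 (attained at k = 1)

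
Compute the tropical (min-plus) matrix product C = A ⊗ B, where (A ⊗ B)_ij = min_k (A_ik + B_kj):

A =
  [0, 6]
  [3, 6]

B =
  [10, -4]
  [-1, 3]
A ⊗ B =
  [5, -4]
  [5, -1]

Apply the min-plus product entry-by-entry:
  C[0][0] = min over k of (A[0][0] + B[0][0] = 0 + 10 = 10, A[0][1] + B[1][0] = 6 + -1 = 5) = 5 (attained at k = 1)
  C[0][1] = min over k of (A[0][0] + B[0][1] = 0 + -4 = -4, A[0][1] + B[1][1] = 6 + 3 = 9) = -4 (attained at k = 0)
  C[1][0] = min over k of (A[1][0] + B[0][0] = 3 + 10 = 13, A[1][1] + B[1][0] = 6 + -1 = 5) = 5 (attained at k = 1)
  C[1][1] = min over k of (A[1][0] + B[0][1] = 3 + -4 = -1, A[1][1] + B[1][1] = 6 + 3 = 9) = -1 (attained at k = 0)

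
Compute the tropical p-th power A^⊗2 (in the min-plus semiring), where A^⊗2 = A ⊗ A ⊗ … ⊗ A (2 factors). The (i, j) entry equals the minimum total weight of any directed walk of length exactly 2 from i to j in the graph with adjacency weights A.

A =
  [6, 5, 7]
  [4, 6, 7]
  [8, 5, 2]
A^⊗2 =
  [9, 11, 9]
  [10, 9, 9]
  [9, 7, 4]

Each entry (A^⊗2)_ij equals the minimum over all length-2 walks i = v_0 → v_1 → … → v_2 = j of Σ_t A[v_t][v_{t+1}]. For example, for (i, j) = (0, 2) we minimise over 3 possible intermediate vertex sequences; the minimum is 9, attained along the walk 0 → 2 → 2.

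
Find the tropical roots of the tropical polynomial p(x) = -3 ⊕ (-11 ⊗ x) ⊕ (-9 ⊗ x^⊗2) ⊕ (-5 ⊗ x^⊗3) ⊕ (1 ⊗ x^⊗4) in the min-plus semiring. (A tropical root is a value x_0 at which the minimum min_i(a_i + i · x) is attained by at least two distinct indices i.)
Roots: {-6, -4, -2, 8}

Each tropical root is a break point of the lower envelope of the lines y = a_i + i · x (there are 5 lines, with slopes 0, 1, ..., 4). Only the lines that attain the minimum somewhere contribute to roots; other lines are dominated. Here the surviving (envelope) indices are i = 4, i = 3, i = 2, i = 1, i = 0.
Intersections between consecutive envelope lines give the roots: for adjacent envelope indices i < j the intersection is x = (a_i − a_j) / (j − i). Reading off the sorted break points: {-6, -4, -2, 8}.
Verification: at each break x_0, at least two indices attain the minimum of min_i(a_i + i · x_0).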